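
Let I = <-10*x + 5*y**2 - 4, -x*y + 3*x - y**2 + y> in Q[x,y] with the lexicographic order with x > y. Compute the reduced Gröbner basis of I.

G = {x - 1/2*y**2 + 2/5, y**3 - y**2 - 14/5*y + 12/5}

This is the nonlinear analogue of row-reducing a linear system.

f_1 = -10*x + 5*y**2 - 4, LT = x.
f_2 = -x*y + 3*x - y**2 + y, LT = x*y.

S(f_1,f_2): lcm = x*y. S = 3*x - 1/2*y**3 - y**2 + 7/5*y.
  leading term x: subtract (-3/10)·f_1 from 3*x - 1/2*y**3 - y**2 + 7/5*y → -1/2*y**3 + 1/2*y**2 + 7/5*y - 6/5
  leading term y**3: no divisor's leading term divides it; move -1/2*y**3 to the remainder.
  leading term y**2: no divisor's leading term divides it; move 1/2*y**2 to the remainder.
  leading term y: no divisor's leading term divides it; move 7/5*y to the remainder.
  leading term 1: no divisor's leading term divides it; move -6/5 to the remainder.
  remainder -1/2*y**3 + 1/2*y**2 + 7/5*y - 6/5 ≠ 0; add g_3 = -1/2*y**3 + 1/2*y**2 + 7/5*y - 6/5 to the basis.

The other S-polynomials (S(f_1,g_3), S(f_2,g_3)) all reduce to 0 modulo the current basis, so we have a Gröbner basis.
Inter-reduce: drop elements whose leading term is divisible by another's, tail-reduce, and make monic.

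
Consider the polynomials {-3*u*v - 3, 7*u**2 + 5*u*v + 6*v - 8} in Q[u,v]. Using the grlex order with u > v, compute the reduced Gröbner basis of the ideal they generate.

G = {u**2 + 6/7*v - 13/7, u*v + 1, v**2 - 7/6*u - 13/6*v}

f_1 = -3*u*v - 3, LT = u*v.
f_2 = 7*u**2 + 5*u*v + 6*v - 8, LT = u**2.

S(f_1,f_2): lcm = u**2*v. S = -5/7*u*v**2 - 6/7*v**2 + u + 8/7*v.
  leading term u*v**2: subtract (5/21*v)·f_1 from -5/7*u*v**2 - 6/7*v**2 + u + 8/7*v → -6/7*v**2 + u + 13/7*v
  leading term v**2: no divisor's leading term divides it; move -6/7*v**2 to the remainder.
  leading term u: no divisor's leading term divides it; move u to the remainder.
  leading term v: no divisor's leading term divides it; move 13/7*v to the remainder.
  remainder -6/7*v**2 + u + 13/7*v ≠ 0; add g_3 = -6/7*v**2 + u + 13/7*v to the basis.

S(f_1,g_3): lcm = u*v**2. S = 7/6*u**2 + 13/6*u*v + v.
  leading term u**2: subtract (1/6)·f_2 from 7/6*u**2 + 13/6*u*v + v → 4/3*u*v + 4/3
  leading term u*v: subtract (-4/9)·f_1 from 4/3*u*v + 4/3 → 0
  remainder 0.

S(f_2,g_3): leading monomials are coprime, so the S-polynomial reduces to 0 (Buchberger's first criterion).
Every S-polynomial of the final basis reduces to 0, so we have a Gröbner basis.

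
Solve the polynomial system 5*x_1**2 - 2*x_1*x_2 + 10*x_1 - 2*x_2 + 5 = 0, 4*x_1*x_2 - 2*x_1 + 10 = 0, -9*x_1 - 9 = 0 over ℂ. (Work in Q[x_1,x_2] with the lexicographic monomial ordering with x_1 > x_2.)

{(-1, 3)}

Compute a lex Gröbner basis by Buchberger's algorithm.
f_1 = 5*x_1**2 - 2*x_1*x_2 + 10*x_1 - 2*x_2 + 5, LT = x_1**2.
f_2 = 4*x_1*x_2 - 2*x_1 + 10, LT = x_1*x_2.
f_3 = -9*x_1 - 9, LT = x_1.

S(f_1,f_2): lcm = x_1**2*x_2. S = 1/2*x_1**2 - 2/5*x_1*x_2**2 + 2*x_1*x_2 - 5/2*x_1 - 2/5*x_2**2 + x_2.
  leading term x_1**2: subtract (1/10)·f_1 from 1/2*x_1**2 - 2/5*x_1*x_2**2 + 2*x_1*x_2 - 5/2*x_1 - 2/5*x_2**2 + x_2 → -2/5*x_1*x_2**2 + 11/5*x_1*x_2 - 7/2*x_1 - 2/5*x_2**2 + 6/5*x_2 - 1/2
  leading term x_1*x_2**2: subtract (-1/10*x_2)·f_2 from -2/5*x_1*x_2**2 + 11/5*x_1*x_2 - 7/2*x_1 - 2/5*x_2**2 + 6/5*x_2 - 1/2 → 2*x_1*x_2 - 7/2*x_1 - 2/5*x_2**2 + 11/5*x_2 - 1/2
  leading term x_1*x_2: subtract (1/2)·f_2 from 2*x_1*x_2 - 7/2*x_1 - 2/5*x_2**2 + 11/5*x_2 - 1/2 → -5/2*x_1 - 2/5*x_2**2 + 11/5*x_2 - 11/2
  leading term x_1: subtract (5/18)·f_3 from -5/2*x_1 - 2/5*x_2**2 + 11/5*x_2 - 11/2 → -2/5*x_2**2 + 11/5*x_2 - 3
  leading term x_2**2: no divisor's leading term divides it; move -2/5*x_2**2 to the remainder.
  leading term x_2: no divisor's leading term divides it; move 11/5*x_2 to the remainder.
  leading term 1: no divisor's leading term divides it; move -3 to the remainder.
  remainder -2/5*x_2**2 + 11/5*x_2 - 3 ≠ 0; add h_4 = -2/5*x_2**2 + 11/5*x_2 - 3 to the basis.

S(f_1,f_3): lcm = x_1**2. S = -2/5*x_1*x_2 + x_1 - 2/5*x_2 + 1.
  leading term x_1*x_2: subtract (-1/10)·f_2 from -2/5*x_1*x_2 + x_1 - 2/5*x_2 + 1 → 4/5*x_1 - 2/5*x_2 + 2
  leading term x_1: subtract (-4/45)·f_3 from 4/5*x_1 - 2/5*x_2 + 2 → -2/5*x_2 + 6/5
  leading term x_2: no divisor's leading term divides it; move -2/5*x_2 to the remainder.
  leading term 1: no divisor's leading term divides it; move 6/5 to the remainder.
  remainder -2/5*x_2 + 6/5 ≠ 0; add h_5 = -2/5*x_2 + 6/5 to the basis.

The other S-polynomials (S(f_2,f_3), S(f_1,h_4), S(f_2,h_4), S(f_3,h_4), S(f_1,h_5), S(f_2,h_5), S(f_3,h_5), S(h_4,h_5)) all reduce to 0 modulo the current basis, so we have a Gröbner basis.
Inter-reduce: drop elements whose leading term is divisible by another's, tail-reduce, and make monic.
Reduced Gröbner basis: {x_1 + 1, x_2 - 3}.

Since the basis is lex-ordered, x_2 - 3 is univariate in x_2. Its roots are {3}. Back-substituting each root into the other basis elements fixes the other coordinates.
  x_2 = 3: the earlier basis element becomes x_1 + 1 = 0, giving x_1 = -1 — point (-1, 3).
Substituting each solution back into the original system confirms all equations vanish.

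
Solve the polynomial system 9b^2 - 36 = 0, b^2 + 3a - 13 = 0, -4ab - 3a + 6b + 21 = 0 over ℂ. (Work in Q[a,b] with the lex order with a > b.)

{(3, 2)}

Compute a lex Gröbner basis by Buchberger's algorithm.
f_1 = 9b^2 - 36, LT = b^2.
f_2 = 3a + b^2 - 13, LT = a.
f_3 = -4ab - 3a + 6b + 21, LT = ab.

S(f_1,f_3): lcm = ab^2. S = -3/4ab - 4a + 3/2b^2 + 21/4b.
  reduce S modulo (f_1, f_2, f_3):
  remainder 3b - 6 ≠ 0; add h_4 = 3b - 6 to the basis.

The other S-polynomials (S(f_1,f_2), S(f_2,f_3), S(f_1,h_4), S(f_2,h_4), S(f_3,h_4)) all reduce to 0 modulo the current basis, so we have a Gröbner basis.
Inter-reduce: drop elements whose leading term is divisible by another's, tail-reduce, and make monic.
Reduced Gröbner basis: {a - 3, b - 2}.

Elimination: the polynomial b - 2 lies in the elimination ideal for b, so b ∈ {2}. For each such b, the remaining basis elements (now univariate) give the rest of the solution.
  b = 2: the earlier basis element becomes a - 3 = 0, giving a = 3 — point (3, 2).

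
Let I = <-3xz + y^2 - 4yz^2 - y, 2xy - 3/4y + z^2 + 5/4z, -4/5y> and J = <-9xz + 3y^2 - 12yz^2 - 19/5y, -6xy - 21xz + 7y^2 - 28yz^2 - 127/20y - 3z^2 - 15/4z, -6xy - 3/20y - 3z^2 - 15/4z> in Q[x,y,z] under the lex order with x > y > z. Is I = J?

Yes, the ideals are equal.

Two ideals are equal iff their reduced Gröbner bases coincide (the reduced basis is unique for a fixed ordering).
Buchberger on the first generating set:
f_1 = -3xz + y^2 - 4yz^2 - y, LT = xz.
f_2 = 2xy - 3/4y + z^2 + 5/4z, LT = xy.
f_3 = -4/5y, LT = y.

S(f_1,f_2): lcm = xyz. S = -1/3y^3 + 4/3y^2z^2 + 1/3y^2 + 3/8yz - 1/2z^3 - 5/8z^2.
  leading term y^3: subtract (5/12y^2)·f_3 from -1/3y^3 + 4/3y^2z^2 + 1/3y^2 + 3/8yz - 1/2z^3 - 5/8z^2 → 4/3y^2z^2 + 1/3y^2 + 3/8yz - 1/2z^3 - 5/8z^2
  leading term y^2z^2: subtract (-5/3yz^2)·f_3 from 4/3y^2z^2 + 1/3y^2 + 3/8yz - 1/2z^3 - 5/8z^2 → 1/3y^2 + 3/8yz - 1/2z^3 - 5/8z^2
  leading term y^2: subtract (-5/12y)·f_3 from 1/3y^2 + 3/8yz - 1/2z^3 - 5/8z^2 → 3/8yz - 1/2z^3 - 5/8z^2
  leading term yz: subtract (-15/32z)·f_3 from 3/8yz - 1/2z^3 - 5/8z^2 → -1/2z^3 - 5/8z^2
  leading term z^3: no divisor's leading term divides it; move -1/2z^3 to the remainder.
  leading term z^2: no divisor's leading term divides it; move -5/8z^2 to the remainder.
  remainder -1/2z^3 - 5/8z^2 ≠ 0; add g_4 = -1/2z^3 - 5/8z^2 to the basis.

S(f_2,f_3): lcm = xy. S = -3/8y + 1/2z^2 + 5/8z.
  leading term y: subtract (15/32)·f_3 from -3/8y + 1/2z^2 + 5/8z → 1/2z^2 + 5/8z
  leading term z^2: no divisor's leading term divides it; move 1/2z^2 to the remainder.
  leading term z: no divisor's leading term divides it; move 5/8z to the remainder.
  remainder 1/2z^2 + 5/8z ≠ 0; add g_5 = 1/2z^2 + 5/8z to the basis.

The other S-polynomials (S(f_1,f_3), S(f_1,g_4), S(f_2,g_4), S(f_3,g_4), S(f_1,g_5), S(f_2,g_5), S(f_3,g_5), S(g_4,g_5)) all reduce to 0 modulo the current basis, so we have a Gröbner basis.
Inter-reduce: drop elements whose leading term is divisible by another's, tail-reduce, and make monic.
Reduced Gröbner basis: {xz, y, z^2 + 5/4z}.

Buchberger on the second generating set:
h_1 = -9xz + 3y^2 - 12yz^2 - 19/5y, LT = xz.
h_2 = -6xy - 21xz + 7y^2 - 28yz^2 - 127/20y - 3z^2 - 15/4z, LT = xy.
h_3 = -6xy - 3/20y - 3z^2 - 15/4z, LT = xy.

S(h_1,h_2): lcm = xyz. S = -7/2xz^2 - 1/3y^3 + 4/3y^2z^2 + 7/6y^2z + 19/45y^2 - 14/3yz^3 - 127/120yz - 1/2z^3 - 5/8z^2.
  leading term xz^2: subtract (7/18z)·h_1 from -7/2xz^2 - 1/3y^3 + 4/3y^2z^2 + 7/6y^2z + 19/45y^2 - 14/3yz^3 - 127/120yz - 1/2z^3 - 5/8z^2 → -1/3y^3 + 4/3y^2z^2 + 19/45y^2 + 151/360yz - 1/2z^3 - 5/8z^2
  leading term y^3: no divisor's leading term divides it; move -1/3y^3 to the remainder.
  leading term y^2z^2: no divisor's leading term divides it; move 4/3y^2z^2 to the remainder.
  leading term y^2: no divisor's leading term divides it; move 19/45y^2 to the remainder.
  leading term yz: no divisor's leading term divides it; move 151/360yz to the remainder.
  leading term z^3: no divisor's leading term divides it; move -1/2z^3 to the remainder.
  leading term z^2: no divisor's leading term divides it; move -5/8z^2 to the remainder.
  remainder -1/3y^3 + 4/3y^2z^2 + 19/45y^2 + 151/360yz - 1/2z^3 - 5/8z^2 ≠ 0; add k_4 = -1/3y^3 + 4/3y^2z^2 + 19/45y^2 + 151/360yz - 1/2z^3 - 5/8z^2 to the basis.

S(h_1,h_3): lcm = xyz. S = -1/3y^3 + 4/3y^2z^2 + 19/45y^2 - 1/40yz - 1/2z^3 - 5/8z^2.
  leading term y^3: subtract (1)·k_4 from -1/3y^3 + 4/3y^2z^2 + 19/45y^2 - 1/40yz - 1/2z^3 - 5/8z^2 → -4/9yz
  leading term yz: no divisor's leading term divides it; move -4/9yz to the remainder.
  remainder -4/9yz ≠ 0; add k_5 = -4/9yz to the basis.

S(h_2,h_3): lcm = xy. S = 7/2xz - 7/6y^2 + 14/3yz^2 + 31/30y.
  leading term xz: subtract (-7/18)·h_1 from 7/2xz - 7/6y^2 + 14/3yz^2 + 31/30y → -4/9y
  leading term y: no divisor's leading term divides it; move -4/9y to the remainder.
  remainder -4/9y ≠ 0; add k_6 = -4/9y to the basis.

S(h_3,k_4): lcm = xy^3. S = 4xy^2z^2 + 19/15xy^2 + 151/120xyz - 3/2xz^3 - 15/8xz^2 + 1/40y^3 + 1/2y^2z^2 + 5/8y^2z.
  leading term xy^2z^2: subtract (-4/9y^2z)·h_1 from 4xy^2z^2 + 19/15xy^2 + 151/120xyz - 3/2xz^3 - 15/8xz^2 + 1/40y^3 + 1/2y^2z^2 + 5/8y^2z → 19/15xy^2 + 151/120xyz - 3/2xz^3 - 15/8xz^2 + 4/3y^4z - 16/3y^3z^3 - 76/45y^3z + 1/40y^3 + 1/2y^2z^2 + 5/8y^2z
  leading term xy^2: subtract (-19/90y)·h_2 from 19/15xy^2 + 151/120xyz - 3/2xz^3 - 15/8xz^2 + 4/3y^4z - 16/3y^3z^3 - 76/45y^3z + 1/40y^3 + 1/2y^2z^2 + 5/8y^2z → -127/40xyz - 3/2xz^3 - 15/8xz^2 + 4/3y^4z - 16/3y^3z^3 - 76/45y^3z + 541/360y^3 - 487/90y^2z^2 + 5/8y^2z - 2413/1800y^2 - 19/30yz^2 - 19/24yz
  leading term xyz: subtract (127/360y)·h_1 from -127/40xyz - 3/2xz^3 - 15/8xz^2 + 4/3y^4z - 16/3y^3z^3 - 76/45y^3z + 541/360y^3 - 487/90y^2z^2 + 5/8y^2z - 2413/1800y^2 - 19/30yz^2 - 19/24yz → -3/2xz^3 - 15/8xz^2 + 4/3y^4z - 16/3y^3z^3 - 76/45y^3z + 4/9y^3 - 53/45y^2z^2 + 5/8y^2z - 19/30yz^2 - 19/24yz
  leading term xz^3: subtract (1/6z^2)·h_1 from -3/2xz^3 - 15/8xz^2 + 4/3y^4z - 16/3y^3z^3 - 76/45y^3z + 4/9y^3 - 53/45y^2z^2 + 5/8y^2z - 19/30yz^2 - 19/24yz → -15/8xz^2 + 4/3y^4z - 16/3y^3z^3 - 76/45y^3z + 4/9y^3 - 151/90y^2z^2 + 5/8y^2z + 2yz^4 - 19/24yz
  leading term xz^2: subtract (5/24z)·h_1 from -15/8xz^2 + 4/3y^4z - 16/3y^3z^3 - 76/45y^3z + 4/9y^3 - 151/90y^2z^2 + 5/8y^2z + 2yz^4 - 19/24yz → 4/3y^4z - 16/3y^3z^3 - 76/45y^3z + 4/9y^3 - 151/90y^2z^2 + 2yz^4 + 5/2yz^3
  leading term y^4z: subtract (-4yz)·k_4 from 4/3y^4z - 16/3y^3z^3 - 76/45y^3z + 4/9y^3 - 151/90y^2z^2 + 2yz^4 + 5/2yz^3 → 4/9y^3
  leading term y^3: subtract (-4/3)·k_4 from 4/9y^3 → 16/9y^2z^2 + 76/135y^2 + 151/270yz - 2/3z^3 - 5/6z^2
  leading term y^2z^2: subtract (-4yz)·k_5 from 16/9y^2z^2 + 76/135y^2 + 151/270yz - 2/3z^3 - 5/6z^2 → 76/135y^2 + 151/270yz - 2/3z^3 - 5/6z^2
  leading term y^2: subtract (-19/15y)·k_6 from 76/135y^2 + 151/270yz - 2/3z^3 - 5/6z^2 → 151/270yz - 2/3z^3 - 5/6z^2
  leading term yz: subtract (-151/120)·k_5 from 151/270yz - 2/3z^3 - 5/6z^2 → -2/3z^3 - 5/6z^2
  leading term z^3: no divisor's leading term divides it; move -2/3z^3 to the remainder.
  leading term z^2: no divisor's leading term divides it; move -5/6z^2 to the remainder.
  remainder -2/3z^3 - 5/6z^2 ≠ 0; add k_7 = -2/3z^3 - 5/6z^2 to the basis.

S(h_2,k_6): lcm = xy. S = 7/2xz - 7/6y^2 + 14/3yz^2 + 127/120y + 1/2z^2 + 5/8z.
  leading term xz: subtract (-7/18)·h_1 from 7/2xz - 7/6y^2 + 14/3yz^2 + 127/120y + 1/2z^2 + 5/8z → -151/360y + 1/2z^2 + 5/8z
  leading term y: subtract (151/160)·k_6 from -151/360y + 1/2z^2 + 5/8z → 1/2z^2 + 5/8z
  leading term z^2: no divisor's leading term divides it; move 1/2z^2 to the remainder.
  leading term z: no divisor's leading term divides it; move 5/8z to the remainder.
  remainder 1/2z^2 + 5/8z ≠ 0; add k_8 = 1/2z^2 + 5/8z to the basis.

The other S-polynomials (S(h_1,k_4), S(h_2,k_4), S(h_1,k_5), S(h_2,k_5), S(h_3,k_5), S(k_4,k_5), S(h_1,k_6), S(h_3,k_6), S(k_4,k_6), S(k_5,k_6), S(h_1,k_7), S(h_2,k_7), S(h_3,k_7), S(k_4,k_7), S(k_5,k_7), S(k_6,k_7), S(h_1,k_8), S(h_2,k_8), S(h_3,k_8), S(k_4,k_8), S(k_5,k_8), S(k_6,k_8), S(k_7,k_8)) all reduce to 0 modulo the current basis, so we have a Gröbner basis.
Inter-reduce: drop elements whose leading term is divisible by another's, tail-reduce, and make monic.
Reduced Gröbner basis: {xz, y, z^2 + 5/4z}.

These coincide, so the ideals are equal.
The same test decides containment: I ⊆ J iff every generator of I reduces to 0 modulo a Gröbner basis of J.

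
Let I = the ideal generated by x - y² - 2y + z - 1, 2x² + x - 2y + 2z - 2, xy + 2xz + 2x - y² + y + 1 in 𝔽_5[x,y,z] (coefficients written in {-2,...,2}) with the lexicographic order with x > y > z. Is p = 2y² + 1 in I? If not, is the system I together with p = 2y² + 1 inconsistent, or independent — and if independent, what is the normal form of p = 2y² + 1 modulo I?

Adjoining 2y² + 1 makes the ideal the whole ring: the system is inconsistent.

First compute the reduced Gröbner basis of I by Buchberger's algorithm.
f_1 = x - y² - 2y + z - 1, LT = x.
f_2 = 2x² + x - 2y + 2z - 2, LT = x².
f_3 = xy + 2xz + 2x - y² + y + 1, LT = xy.

S(f_1,f_2): lcm = x². S = -xy² - 2xy + xz + x + y - z + 1.
  reduce S modulo (f_1, f_2, f_3):
  remainder -y⁴ + y³ + 2y²z + y² - yz + y - z² - z + 2 ≠ 0; add h_4 = -y⁴ + y³ + 2y²z + y² - yz + y - z² - z + 2 to the basis.

S(f_1,f_3): lcm = xy. S = -2xz - 2x - y³ - y² + yz - 2y - 1.
  reduce S modulo (f_1, f_2, f_3, h_4):
  remainder -y³ - 2y²z + 2y² + 2yz - y + 2z² + 2 ≠ 0; add h_5 = -y³ - 2y²z + 2y² + 2yz - y + 2z² + 2 to the basis.

S(f_2,f_3): lcm = x²y. S = -2x²z - 2x² + xy² + 2xy - x - y² + yz - y.
  reduce S modulo (f_1, f_2, f_3, h_4, h_5):
  remainder 2y²z - 2yz ≠ 0; add h_6 = 2y²z - 2yz to the basis.

S(f_3,h_4): lcm = xy⁴. S = 2xy³z - 2xy³ + 2xy²z + xy² - xyz + xy - xz² - xz + 2x - y⁵ + y⁴ + y³.
  reduce S modulo (f_1, f_2, f_3, h_4, h_5, h_6):
  remainder -2yz³ - 2yz - z⁴ - z² ≠ 0; add h_7 = -2yz³ - 2yz - z⁴ - z² to the basis.

S(f_3,h_5): lcm = xy³. S = -xy² + 2xyz - xy + 2xz² + 2x - y⁴ + y³ + y².
  reduce S modulo (f_1, f_2, f_3, h_4, h_5, h_6, h_7):
  remainder -yz² - 2yz + 2z³ + z² - z ≠ 0; add h_8 = -yz² - 2yz + 2z³ + z² - z to the basis.

S(f_3,h_6): lcm = xy²z. S = 2xyz² - 2xyz - y³z + y²z + yz.
  reduce S modulo (f_1, f_2, f_3, h_4, h_5, h_6, h_7, h_8):
  remainder -z³ - z ≠ 0; add h_9 = -z³ - z to the basis.

The other S-polynomials (S(f_1,h_4), S(f_2,h_4), S(f_1,h_5), S(f_2,h_5), S(h_4,h_5), S(f_1,h_6), S(f_2,h_6), S(h_4,h_6), S(h_5,h_6), S(f_1,h_7), S(f_2,h_7), S(f_3,h_7), S(h_4,h_7), S(h_5,h_7), S(h_6,h_7), S(f_1,h_8), S(f_2,h_8), S(f_3,h_8), S(h_4,h_8), S(h_5,h_8), S(h_6,h_8), S(h_7,h_8), S(f_1,h_9), S(f_2,h_9), S(f_3,h_9), S(h_4,h_9), S(h_5,h_9), S(h_6,h_9), S(h_7,h_9), S(h_8,h_9)) all reduce to 0 modulo the current basis, so we have a Gröbner basis.
Inter-reduce: drop elements whose leading term is divisible by another's, tail-reduce, and make monic.
Reduced Gröbner basis: {x - y² - 2y + z - 1, y³ - 2y² + y - 2z² - 2, y²z - yz, yz² + 2yz - z² - 2z, z³ + z}.
Label its elements g_1 = x - y² - 2y + z - 1, g_2 = y³ - 2y² + y - 2z² - 2, g_3 = y²z - yz, g_4 = yz² + 2yz - z² - 2z, g_5 = z³ + z.

Reduce p = 2y² + 1 modulo G:
  leading term y²: no divisor's leading term divides it; move 2y² to the remainder.
  leading term 1: no divisor's leading term divides it; move 1 to the remainder.
  normal form = 2y² + 1.
The normal form is nonzero, so p ∉ I. Since p minus its normal form lies in I, I + (p) = I + (r) where r = 2y² + 1; decide whether this ideal is the whole ring.
Run Buchberger on G together with r (pairs among the g_i already reduce to 0 since G is a Gröbner basis):
g_1 = x - y² - 2y + z - 1, LT = x.
g_2 = y³ - 2y² + y - 2z² - 2, LT = y³.
g_3 = y²z - yz, LT = y²z.
g_4 = yz² + 2yz - z² - 2z, LT = yz².
g_5 = z³ + z, LT = z³.
r = 2y² + 1, LT = y².

S(g_2,r): lcm = y³. S = -2y² - 2y - 2z² - 2.
  reduce S modulo (g_1, g_2, g_3, g_4, g_5, r):
  remainder -2y - 2z² - 1 ≠ 0; add m_7 = -2y - 2z² - 1 to the basis.

S(g_3,r): lcm = y²z. S = -yz + 2z.
  reduce S modulo (g_1, g_2, g_3, g_4, g_5, r, m_7):
  remainder -z ≠ 0; add m_8 = -z to the basis.

S(r,m_7): lcm = y². S = -yz² + 2y - 2.
  reduce S modulo (g_1, g_2, g_3, g_4, g_5, r, m_7, m_8):
  remainder 2 ≠ 0; add m_9 = 2 to the basis.

The other S-polynomials (S(g_1,g_2), S(g_1,g_3), S(g_1,g_4), S(g_1,g_5), S(g_1,r), S(g_2,g_3), S(g_2,g_4), S(g_2,g_5), S(g_3,g_4), S(g_3,g_5), S(g_4,g_5), S(g_4,r), S(g_5,r), S(g_1,m_7), S(g_2,m_7), S(g_3,m_7), S(g_4,m_7), S(g_5,m_7), S(g_1,m_8), S(g_2,m_8), S(g_3,m_8), S(g_4,m_8), S(g_5,m_8), S(r,m_8), S(m_7,m_8), S(g_1,m_9), S(g_2,m_9), S(g_3,m_9), S(g_4,m_9), S(g_5,m_9), S(r,m_9), S(m_7,m_9), S(m_8,m_9)) all reduce to 0 modulo the current basis, so we have a Gröbner basis.
Inter-reduce: drop elements whose leading term is divisible by another's, tail-reduce, and make monic.
Reduced Gröbner basis: {1}.
The reduced Gröbner basis of I + (p) is {1}: the ideal is the whole ring, so the enlarged system has no common solution — adjoining p is inconsistent.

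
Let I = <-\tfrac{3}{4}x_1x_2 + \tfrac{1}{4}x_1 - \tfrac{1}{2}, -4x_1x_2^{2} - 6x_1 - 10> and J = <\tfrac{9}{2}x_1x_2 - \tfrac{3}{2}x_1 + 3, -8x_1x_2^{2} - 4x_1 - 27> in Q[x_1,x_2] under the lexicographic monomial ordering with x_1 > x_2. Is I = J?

No, the ideals differ.

Equality of ideals is decidable: compute both reduced Gröbner bases (unique for the ordering) and check whether they agree.
Buchberger on the first generating set:
f_1 = -\tfrac{3}{4}x_1x_2 + \tfrac{1}{4}x_1 - \tfrac{1}{2}, LT = x_1x_2.
f_2 = -4x_1x_2^{2} - 6x_1 - 10, LT = x_1x_2^{2}.

S(f_1,f_2): lcm = x_1x_2^{2}. S = -\tfrac{1}{3}x_1x_2 - \tfrac{3}{2}x_1 + \tfrac{2}{3}x_2 - \tfrac{5}{2}.
  leading term x_1x_2: subtract (\tfrac{4}{9})·f_1 from -\tfrac{1}{3}x_1x_2 - \tfrac{3}{2}x_1 + \tfrac{2}{3}x_2 - \tfrac{5}{2} → -\tfrac{29}{18}x_1 + \tfrac{2}{3}x_2 - \tfrac{41}{18}
  leading term x_1: no divisor's leading term divides it; move -\tfrac{29}{18}x_1 to the remainder.
  leading term x_2: no divisor's leading term divides it; move \tfrac{2}{3}x_2 to the remainder.
  leading term 1: no divisor's leading term divides it; move -\tfrac{41}{18} to the remainder.
  remainder -\tfrac{29}{18}x_1 + \tfrac{2}{3}x_2 - \tfrac{41}{18} ≠ 0; add g_3 = -\tfrac{29}{18}x_1 + \tfrac{2}{3}x_2 - \tfrac{41}{18} to the basis.

S(f_1,g_3): lcm = x_1x_2. S = -\tfrac{1}{3}x_1 + \tfrac{12}{29}x_2^{2} - \tfrac{41}{29}x_2 + \tfrac{2}{3}.
  leading term x_1: subtract (\tfrac{6}{29})·g_3 from -\tfrac{1}{3}x_1 + \tfrac{12}{29}x_2^{2} - \tfrac{41}{29}x_2 + \tfrac{2}{3} → \tfrac{12}{29}x_2^{2} - \tfrac{45}{29}x_2 + \tfrac{33}{29}
  leading term x_2^{2}: no divisor's leading term divides it; move \tfrac{12}{29}x_2^{2} to the remainder.
  leading term x_2: no divisor's leading term divides it; move -\tfrac{45}{29}x_2 to the remainder.
  leading term 1: no divisor's leading term divides it; move \tfrac{33}{29} to the remainder.
  remainder \tfrac{12}{29}x_2^{2} - \tfrac{45}{29}x_2 + \tfrac{33}{29} ≠ 0; add g_4 = \tfrac{12}{29}x_2^{2} - \tfrac{45}{29}x_2 + \tfrac{33}{29} to the basis.

S(f_2,g_3): lcm = x_1x_2^{2}. S = \tfrac{3}{2}x_1 + \tfrac{12}{29}x_2^{3} - \tfrac{41}{29}x_2^{2} + \tfrac{5}{2}.
  leading term x_1: subtract (-\tfrac{27}{29})·g_3 from \tfrac{3}{2}x_1 + \tfrac{12}{29}x_2^{3} - \tfrac{41}{29}x_2^{2} + \tfrac{5}{2} → \tfrac{12}{29}x_2^{3} - \tfrac{41}{29}x_2^{2} + \tfrac{18}{29}x_2 + \tfrac{11}{29}
  leading term x_2^{3}: subtract (x_2)·g_4 from \tfrac{12}{29}x_2^{3} - \tfrac{41}{29}x_2^{2} + \tfrac{18}{29}x_2 + \tfrac{11}{29} → \tfrac{4}{29}x_2^{2} - \tfrac{15}{29}x_2 + \tfrac{11}{29}
  leading term x_2^{2}: subtract (\tfrac{1}{3})·g_4 from \tfrac{4}{29}x_2^{2} - \tfrac{15}{29}x_2 + \tfrac{11}{29} → 0
  remainder 0.

S(f_1,g_4): lcm = x_1x_2^{2}. S = \tfrac{41}{12}x_1x_2 - \tfrac{11}{4}x_1 + \tfrac{2}{3}x_2.
  leading term x_1x_2: subtract (-\tfrac{41}{9})·f_1 from \tfrac{41}{12}x_1x_2 - \tfrac{11}{4}x_1 + \tfrac{2}{3}x_2 → -\tfrac{29}{18}x_1 + \tfrac{2}{3}x_2 - \tfrac{41}{18}
  leading term x_1: subtract (1)·g_3 from -\tfrac{29}{18}x_1 + \tfrac{2}{3}x_2 - \tfrac{41}{18} → 0
  remainder 0.

S(f_2,g_4): lcm = x_1x_2^{2}. S = \tfrac{15}{4}x_1x_2 - \tfrac{5}{4}x_1 + \tfrac{5}{2}.
  leading term x_1x_2: subtract (-5)·f_1 from \tfrac{15}{4}x_1x_2 - \tfrac{5}{4}x_1 + \tfrac{5}{2} → 0
  remainder 0.

S(g_3,g_4): leading monomials are coprime, so the S-polynomial reduces to 0 (Buchberger's first criterion).
Every S-polynomial of the final basis reduces to 0, so we have a Gröbner basis.
Inter-reduce: drop elements whose leading term is divisible by another's, tail-reduce, and make monic.
Reduced Gröbner basis: {x_1 - \tfrac{12}{29}x_2 + \tfrac{41}{29}, x_2^{2} - \tfrac{15}{4}x_2 + \tfrac{11}{4}}.

Buchberger on the second generating set:
h_1 = \tfrac{9}{2}x_1x_2 - \tfrac{3}{2}x_1 + 3, LT = x_1x_2.
h_2 = -8x_1x_2^{2} - 4x_1 - 27, LT = x_1x_2^{2}.

S(h_1,h_2): lcm = x_1x_2^{2}. S = -\tfrac{1}{3}x_1x_2 - \tfrac{1}{2}x_1 + \tfrac{2}{3}x_2 - \tfrac{27}{8}.
  leading term x_1x_2: subtract (-\tfrac{2}{27})·h_1 from -\tfrac{1}{3}x_1x_2 - \tfrac{1}{2}x_1 + \tfrac{2}{3}x_2 - \tfrac{27}{8} → -\tfrac{11}{18}x_1 + \tfrac{2}{3}x_2 - \tfrac{227}{72}
  leading term x_1: no divisor's leading term divides it; move -\tfrac{11}{18}x_1 to the remainder.
  leading term x_2: no divisor's leading term divides it; move \tfrac{2}{3}x_2 to the remainder.
  leading term 1: no divisor's leading term divides it; move -\tfrac{227}{72} to the remainder.
  remainder -\tfrac{11}{18}x_1 + \tfrac{2}{3}x_2 - \tfrac{227}{72} ≠ 0; add k_3 = -\tfrac{11}{18}x_1 + \tfrac{2}{3}x_2 - \tfrac{227}{72} to the basis.

S(h_1,k_3): lcm = x_1x_2. S = -\tfrac{1}{3}x_1 + \tfrac{12}{11}x_2^{2} - \tfrac{227}{44}x_2 + \tfrac{2}{3}.
  leading term x_1: subtract (\tfrac{6}{11})·k_3 from -\tfrac{1}{3}x_1 + \tfrac{12}{11}x_2^{2} - \tfrac{227}{44}x_2 + \tfrac{2}{3} → \tfrac{12}{11}x_2^{2} - \tfrac{243}{44}x_2 + \tfrac{105}{44}
  leading term x_2^{2}: no divisor's leading term divides it; move \tfrac{12}{11}x_2^{2} to the remainder.
  leading term x_2: no divisor's leading term divides it; move -\tfrac{243}{44}x_2 to the remainder.
  leading term 1: no divisor's leading term divides it; move \tfrac{105}{44} to the remainder.
  remainder \tfrac{12}{11}x_2^{2} - \tfrac{243}{44}x_2 + \tfrac{105}{44} ≠ 0; add k_4 = \tfrac{12}{11}x_2^{2} - \tfrac{243}{44}x_2 + \tfrac{105}{44} to the basis.

S(h_2,k_3): lcm = x_1x_2^{2}. S = \tfrac{1}{2}x_1 + \tfrac{12}{11}x_2^{3} - \tfrac{227}{44}x_2^{2} + \tfrac{27}{8}.
  leading term x_1: subtract (-\tfrac{9}{11})·k_3 from \tfrac{1}{2}x_1 + \tfrac{12}{11}x_2^{3} - \tfrac{227}{44}x_2^{2} + \tfrac{27}{8} → \tfrac{12}{11}x_2^{3} - \tfrac{227}{44}x_2^{2} + \tfrac{6}{11}x_2 + \tfrac{35}{44}
  leading term x_2^{3}: subtract (x_2)·k_4 from \tfrac{12}{11}x_2^{3} - \tfrac{227}{44}x_2^{2} + \tfrac{6}{11}x_2 + \tfrac{35}{44} → \tfrac{4}{11}x_2^{2} - \tfrac{81}{44}x_2 + \tfrac{35}{44}
  leading term x_2^{2}: subtract (\tfrac{1}{3})·k_4 from \tfrac{4}{11}x_2^{2} - \tfrac{81}{44}x_2 + \tfrac{35}{44} → 0
  remainder 0.

S(h_1,k_4): lcm = x_1x_2^{2}. S = \tfrac{227}{48}x_1x_2 - \tfrac{35}{16}x_1 + \tfrac{2}{3}x_2.
  leading term x_1x_2: subtract (\tfrac{227}{216})·h_1 from \tfrac{227}{48}x_1x_2 - \tfrac{35}{16}x_1 + \tfrac{2}{3}x_2 → -\tfrac{11}{18}x_1 + \tfrac{2}{3}x_2 - \tfrac{227}{72}
  leading term x_1: subtract (1)·k_3 from -\tfrac{11}{18}x_1 + \tfrac{2}{3}x_2 - \tfrac{227}{72} → 0
  remainder 0.

S(h_2,k_4): lcm = x_1x_2^{2}. S = \tfrac{81}{16}x_1x_2 - \tfrac{27}{16}x_1 + \tfrac{27}{8}.
  leading term x_1x_2: subtract (\tfrac{9}{8})·h_1 from \tfrac{81}{16}x_1x_2 - \tfrac{27}{16}x_1 + \tfrac{27}{8} → 0
  remainder 0.

S(k_3,k_4): leading monomials are coprime, so the S-polynomial reduces to 0 (Buchberger's first criterion).
Every S-polynomial of the final basis reduces to 0, so we have a Gröbner basis.
Inter-reduce: drop elements whose leading term is divisible by another's, tail-reduce, and make monic.
Reduced Gröbner basis: {x_1 - \tfrac{12}{11}x_2 + \tfrac{227}{44}, x_2^{2} - \tfrac{81}{16}x_2 + \tfrac{35}{16}}.

These differ, so the ideals are not equal.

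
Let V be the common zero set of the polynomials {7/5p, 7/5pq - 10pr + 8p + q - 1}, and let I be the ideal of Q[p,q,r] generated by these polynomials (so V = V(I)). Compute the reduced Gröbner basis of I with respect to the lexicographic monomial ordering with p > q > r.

G = {p, q - 1}

f_1 = 7/5p, LT = p.
f_2 = 7/5pq - 10pr + 8p + q - 1, LT = pq.

S(f_1,f_2): lcm = pq. S = 50/7pr - 40/7p - 5/7q + 5/7.
  reduce S modulo (f_1, f_2):
  remainder -5/7q + 5/7 ≠ 0; add g_3 = -5/7q + 5/7 to the basis.

The other S-polynomials (S(f_1,g_3), S(f_2,g_3)) all reduce to 0 modulo the current basis, so we have a Gröbner basis.
Inter-reduce: drop elements whose leading term is divisible by another's, tail-reduce, and make monic.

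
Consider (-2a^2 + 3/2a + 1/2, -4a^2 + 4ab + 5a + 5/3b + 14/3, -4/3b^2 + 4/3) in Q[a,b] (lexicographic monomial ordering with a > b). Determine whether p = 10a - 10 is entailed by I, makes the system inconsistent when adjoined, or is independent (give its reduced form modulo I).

10a - 10 lies in I (it reduces to 0).

First compute the reduced Gröbner basis of I by Buchberger's algorithm.
f_1 = -2a^2 + 3/2a + 1/2, LT = a^2.
f_2 = -4a^2 + 4ab + 5a + 5/3b + 14/3, LT = a^2.
f_3 = -4/3b^2 + 4/3, LT = b^2.

S(f_1,f_2): lcm = a^2. S = ab + 1/2a + 5/12b + 11/12.
  leading term ab: no divisor's leading term divides it; move ab to the remainder.
  leading term a: no divisor's leading term divides it; move 1/2a to the remainder.
  leading term b: no divisor's leading term divides it; move 5/12b to the remainder.
  leading term 1: no divisor's leading term divides it; move 11/12 to the remainder.
  remainder ab + 1/2a + 5/12b + 11/12 ≠ 0; add h_4 = ab + 1/2a + 5/12b + 11/12 to the basis.

S(f_1,f_3): leading monomials are coprime, so the S-polynomial reduces to 0 (Buchberger's first criterion).
S(f_2,f_3): leading monomials are coprime, so the S-polynomial reduces to 0 (Buchberger's first criterion).
S(f_1,h_4): lcm = a^2b. S = -1/2a^2 - 7/6ab - 11/12a - 1/4b.
  leading term a^2: subtract (1/4)·f_1 from -1/2a^2 - 7/6ab - 11/12a - 1/4b → -7/6ab - 31/24a - 1/4b - 1/8
  leading term ab: subtract (-7/6)·h_4 from -7/6ab - 31/24a - 1/4b - 1/8 → -17/24a + 17/72b + 17/18
  leading term a: no divisor's leading term divides it; move -17/24a to the remainder.
  leading term b: no divisor's leading term divides it; move 17/72b to the remainder.
  leading term 1: no divisor's leading term divides it; move 17/18 to the remainder.
  remainder -17/24a + 17/72b + 17/18 ≠ 0; add h_5 = -17/24a + 17/72b + 17/18 to the basis.

S(f_2,h_4): lcm = a^2b. S = -1/2a^2 - ab^2 - 5/3ab - 11/12a - 5/12b^2 - 7/6b.
  leading term a^2: subtract (1/4)·f_1 from -1/2a^2 - ab^2 - 5/3ab - 11/12a - 5/12b^2 - 7/6b → -ab^2 - 5/3ab - 31/24a - 5/12b^2 - 7/6b - 1/8
  leading term ab^2: subtract (3/4a)·f_3 from -ab^2 - 5/3ab - 31/24a - 5/12b^2 - 7/6b - 1/8 → -5/3ab - 55/24a - 5/12b^2 - 7/6b - 1/8
  leading term ab: subtract (-5/3)·h_4 from -5/3ab - 55/24a - 5/12b^2 - 7/6b - 1/8 → -35/24a - 5/12b^2 - 17/36b + 101/72
  leading term a: subtract (35/17)·h_5 from -35/24a - 5/12b^2 - 17/36b + 101/72 → -5/12b^2 - 23/24b - 13/24
  leading term b^2: subtract (5/16)·f_3 from -5/12b^2 - 23/24b - 13/24 → -23/24b - 23/24
  leading term b: no divisor's leading term divides it; move -23/24b to the remainder.
  leading term 1: no divisor's leading term divides it; move -23/24 to the remainder.
  remainder -23/24b - 23/24 ≠ 0; add h_6 = -23/24b - 23/24 to the basis.

S(f_3,h_4): lcm = ab^2. S = -1/2ab - a - 5/12b^2 - 11/12b.
  leading term ab: subtract (-1/2)·h_4 from -1/2ab - a - 5/12b^2 - 11/12b → -3/4a - 5/12b^2 - 17/24b + 11/24
  leading term a: subtract (18/17)·h_5 from -3/4a - 5/12b^2 - 17/24b + 11/24 → -5/12b^2 - 23/24b - 13/24
  leading term b^2: subtract (5/16)·f_3 from -5/12b^2 - 23/24b - 13/24 → -23/24b - 23/24
  leading term b: subtract (1)·h_6 from -23/24b - 23/24 → 0
  remainder 0.

S(f_1,h_5): lcm = a^2. S = 1/3ab + 7/12a - 1/4.
  leading term ab: subtract (1/3)·h_4 from 1/3ab + 7/12a - 1/4 → 5/12a - 5/36b - 5/9
  leading term a: subtract (-10/17)·h_5 from 5/12a - 5/36b - 5/9 → 0
  remainder 0.

S(f_2,h_5): lcm = a^2. S = -2/3ab + 1/12a - 5/12b - 7/6.
  leading term ab: subtract (-2/3)·h_4 from -2/3ab + 1/12a - 5/12b - 7/6 → 5/12a - 5/36b - 5/9
  leading term a: subtract (-10/17)·h_5 from 5/12a - 5/36b - 5/9 → 0
  remainder 0.

S(f_3,h_5): leading monomials are coprime, so the S-polynomial reduces to 0 (Buchberger's first criterion).
S(h_4,h_5): lcm = ab. S = 1/2a + 1/3b^2 + 7/4b + 11/12.
  leading term a: subtract (-12/17)·h_5 from 1/2a + 1/3b^2 + 7/4b + 11/12 → 1/3b^2 + 23/12b + 19/12
  leading term b^2: subtract (-1/4)·f_3 from 1/3b^2 + 23/12b + 19/12 → 23/12b + 23/12
  leading term b: subtract (-2)·h_6 from 23/12b + 23/12 → 0
  remainder 0.

S(f_1,h_6): leading monomials are coprime, so the S-polynomial reduces to 0 (Buchberger's first criterion).
S(f_2,h_6): leading monomials are coprime, so the S-polynomial reduces to 0 (Buchberger's first criterion).
S(f_3,h_6): lcm = b^2. S = -b - 1.
  leading term b: subtract (24/23)·h_6 from -b - 1 → 0
  remainder 0.

S(h_4,h_6): lcm = ab. S = -1/2a + 5/12b + 11/12.
  leading term a: subtract (12/17)·h_5 from -1/2a + 5/12b + 11/12 → 1/4b + 1/4
  leading term b: subtract (-6/23)·h_6 from 1/4b + 1/4 → 0
  remainder 0.

S(h_5,h_6): leading monomials are coprime, so the S-polynomial reduces to 0 (Buchberger's first criterion).
Every S-polynomial of the final basis reduces to 0, so we have a Gröbner basis.
Inter-reduce: drop elements whose leading term is divisible by another's, tail-reduce, and make monic.
Reduced Gröbner basis: {a - 1, b + 1}.
Label its elements g_1 = a - 1, g_2 = b + 1.

Reduce p = 10a - 10 modulo G:
  leading term a: subtract (10)·g_1 from 10a - 10 → 0
  normal form = 0.
Since the normal form is 0, p ∈ I.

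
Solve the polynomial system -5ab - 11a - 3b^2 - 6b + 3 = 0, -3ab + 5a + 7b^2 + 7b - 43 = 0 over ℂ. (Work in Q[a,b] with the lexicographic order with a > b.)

{(-1, 2), (4707/2552 - 75*sqrt(905)/2552, -203/88 - sqrt(905)/88), (75*sqrt(905)/2552 + 4707/2552, -203/88 + sqrt(905)/88)}

Compute a lex Gröbner basis by Buchberger's algorithm.
f_1 = -5ab - 11a - 3b^2 - 6b + 3, LT = ab.
f_2 = -3ab + 5a + 7b^2 + 7b - 43, LT = ab.

S(f_1,f_2): lcm = ab. S = 58/15a + 44/15b^2 + 53/15b - 224/15.
  leading term a: no divisor's leading term divides it; move 58/15a to the remainder.
  leading term b^2: no divisor's leading term divides it; move 44/15b^2 to the remainder.
  leading term b: no divisor's leading term divides it; move 53/15b to the remainder.
  leading term 1: no divisor's leading term divides it; move -224/15 to the remainder.
  remainder 58/15a + 44/15b^2 + 53/15b - 224/15 ≠ 0; add h_3 = 58/15a + 44/15b^2 + 53/15b - 224/15 to the basis.

S(f_1,h_3): lcm = ab. S = 11/5a - 22/29b^3 - 91/290b^2 + 734/145b - 3/5.
  leading term a: subtract (33/58)·h_3 from 11/5a - 22/29b^3 - 91/290b^2 + 734/145b - 3/5 → -22/29b^3 - 115/58b^2 + 177/58b + 229/29
  leading term b^3: no divisor's leading term divides it; move -22/29b^3 to the remainder.
  leading term b^2: no divisor's leading term divides it; move -115/58b^2 to the remainder.
  leading term b: no divisor's leading term divides it; move 177/58b to the remainder.
  leading term 1: no divisor's leading term divides it; move 229/29 to the remainder.
  remainder -22/29b^3 - 115/58b^2 + 177/58b + 229/29 ≠ 0; add h_4 = -22/29b^3 - 115/58b^2 + 177/58b + 229/29 to the basis.

The other S-polynomials (S(f_2,h_3), S(f_1,h_4), S(f_2,h_4), S(h_3,h_4)) all reduce to 0 modulo the current basis, so we have a Gröbner basis.
Inter-reduce: drop elements whose leading term is divisible by another's, tail-reduce, and make monic.
Reduced Gröbner basis: {a + 22/29b^2 + 53/58b - 112/29, b^3 + 115/44b^2 - 177/44b - 229/22}.

From the last basis element, b^3 + 115/44b^2 - 177/44b - 229/22 = 0, so b takes values in {2, -203/88 - sqrt(905)/88, -203/88 + sqrt(905)/88}. Each choice, substituted upward through the basis, yields the corresponding point(s) of the solution set.
  b = 2: the earlier basis element becomes a + 1 = 0, giving a = -1 — point (-1, 2).
  b = -203/88 - sqrt(905)/88: the earlier basis element becomes a - 4707/2552 + 75*sqrt(905)/2552 = 0, giving a = 4707/2552 - 75*sqrt(905)/2552 — point (4707/2552 - 75*sqrt(905)/2552, -203/88 - sqrt(905)/88).
  b = -203/88 + sqrt(905)/88: the earlier basis element becomes a - 4707/2552 - 75*sqrt(905)/2552 = 0, giving a = 75*sqrt(905)/2552 + 4707/2552 — point (75*sqrt(905)/2552 + 4707/2552, -203/88 + sqrt(905)/88).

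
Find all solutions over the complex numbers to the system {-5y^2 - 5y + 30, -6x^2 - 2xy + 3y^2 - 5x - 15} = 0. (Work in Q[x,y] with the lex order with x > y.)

Compute a lex Gröbner basis by Buchberger's algorithm.
f_1 = -5y^2 - 5y + 30, LT = y^2.
f_2 = -6x^2 - 2xy - 5x + 3y^2 - 15, LT = x^2.

S(f_1,f_2): leading monomials are coprime, so the S-polynomial reduces to 0 (Buchberger's first criterion).
Every S-polynomial of the final basis reduces to 0, so we have a Gröbner basis.
Inter-reduce: drop elements whose leading term is divisible by another's, tail-reduce, and make monic.
Reduced Gröbner basis: {x^2 + 1/3xy + 5/6x + 1/2y - 1/2, y^2 + y - 6}.

Since the basis is lex-ordered, y^2 + y - 6 is univariate in y. Its roots are {-3, 2}. Back-substituting each root into the other basis elements fixes the other coordinates.
  y = -3: the earlier basis element becomes x^2 - 1/6x - 2 = 0, giving x = -4/3, 3/2 — points (-4/3, -3), (3/2, -3).
  y = 2: the earlier basis element becomes x^2 + 3/2x + 1/2 = 0, giving x = -1, -1/2 — points (-1, 2), (-1/2, 2).

{(-4/3, -3), (3/2, -3), (-1, 2), (-1/2, 2)}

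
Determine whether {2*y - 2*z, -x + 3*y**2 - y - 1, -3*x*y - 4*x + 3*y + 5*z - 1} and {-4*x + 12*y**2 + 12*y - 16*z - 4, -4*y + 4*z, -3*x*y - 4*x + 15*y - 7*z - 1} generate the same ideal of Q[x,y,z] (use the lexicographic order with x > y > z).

Two ideals are equal iff their reduced Gröbner bases coincide (the reduced basis is unique for a fixed ordering).
Buchberger on the first generating set:
f_1 = 2*y - 2*z, LT = y.
f_2 = -x + 3*y**2 - y - 1, LT = x.
f_3 = -3*x*y - 4*x + 3*y + 5*z - 1, LT = x*y.

S(f_1,f_3): lcm = x*y. S = -x*z - 4/3*x + y + 5/3*z - 1/3.
  reduce S modulo (f_1, f_2, f_3):
  remainder -3*z**3 - 3*z**2 + 5*z + 1 ≠ 0; add g_4 = -3*z**3 - 3*z**2 + 5*z + 1 to the basis.

The other S-polynomials (S(f_1,f_2), S(f_2,f_3), S(f_1,g_4), S(f_2,g_4), S(f_3,g_4)) all reduce to 0 modulo the current basis, so we have a Gröbner basis.
Inter-reduce: drop elements whose leading term is divisible by another's, tail-reduce, and make monic.
Reduced Gröbner basis: {x - 3*z**2 + z + 1, y - z, z**3 + z**2 - 5/3*z - 1/3}.

Buchberger on the second generating set:
h_1 = -4*x + 12*y**2 + 12*y - 16*z - 4, LT = x.
h_2 = -4*y + 4*z, LT = y.
h_3 = -3*x*y - 4*x + 15*y - 7*z - 1, LT = x*y.

S(h_1,h_3): lcm = x*y. S = -4/3*x - 3*y**3 - 3*y**2 + 4*y*z + 6*y - 7/3*z - 1/3.
  reduce S modulo (h_1, h_2, h_3):
  remainder -3*z**3 - 3*z**2 + 5*z + 1 ≠ 0; add k_4 = -3*z**3 - 3*z**2 + 5*z + 1 to the basis.

The other S-polynomials (S(h_1,h_2), S(h_2,h_3), S(h_1,k_4), S(h_2,k_4), S(h_3,k_4)) all reduce to 0 modulo the current basis, so we have a Gröbner basis.
Inter-reduce: drop elements whose leading term is divisible by another's, tail-reduce, and make monic.
Reduced Gröbner basis: {x - 3*z**2 + z + 1, y - z, z**3 + z**2 - 5/3*z - 1/3}.

Same reduced basis, so the two generating sets span the same ideal.
The choice of monomial ordering does not affect the verdict — as long as both bases are computed under the same ordering, their equality decides ideal equality.

Yes, the ideals are equal.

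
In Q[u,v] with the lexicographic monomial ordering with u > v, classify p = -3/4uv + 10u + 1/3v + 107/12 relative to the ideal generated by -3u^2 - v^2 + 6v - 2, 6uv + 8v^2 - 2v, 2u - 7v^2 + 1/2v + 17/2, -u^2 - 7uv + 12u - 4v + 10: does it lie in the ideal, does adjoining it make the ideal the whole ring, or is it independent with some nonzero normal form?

-3/4uv + 10u + 1/3v + 107/12 lies in I (it reduces to 0).

First compute the reduced Gröbner basis of I by Buchberger's algorithm.
f_1 = -3u^2 - v^2 + 6v - 2, LT = u^2.
f_2 = 6uv + 8v^2 - 2v, LT = uv.
f_3 = 2u - 7v^2 + 1/2v + 17/2, LT = u.
f_4 = -u^2 - 7uv + 12u - 4v + 10, LT = u^2.

S(f_1,f_2): lcm = u^2v. S = -4/3uv^2 + 1/3uv + 1/3v^3 - 2v^2 + 2/3v.
  leading term uv^2: subtract (-2/9v)·f_2 from -4/3uv^2 + 1/3uv + 1/3v^3 - 2v^2 + 2/3v → 1/3uv + 19/9v^3 - 22/9v^2 + 2/3v
  leading term uv: subtract (1/18)·f_2 from 1/3uv + 19/9v^3 - 22/9v^2 + 2/3v → 19/9v^3 - 26/9v^2 + 7/9v
  leading term v^3: no divisor's leading term divides it; move 19/9v^3 to the remainder.
  leading term v^2: no divisor's leading term divides it; move -26/9v^2 to the remainder.
  leading term v: no divisor's leading term divides it; move 7/9v to the remainder.
  remainder 19/9v^3 - 26/9v^2 + 7/9v ≠ 0; add h_5 = 19/9v^3 - 26/9v^2 + 7/9v to the basis.

S(f_1,f_3): lcm = u^2. S = 7/2uv^2 - 1/4uv - 17/4u + 1/3v^2 - 2v + 2/3.
  leading term uv^2: subtract (7/12v)·f_2 from 7/2uv^2 - 1/4uv - 17/4u + 1/3v^2 - 2v + 2/3 → -1/4uv - 17/4u - 14/3v^3 + 3/2v^2 - 2v + 2/3
  leading term uv: subtract (-1/24)·f_2 from -1/4uv - 17/4u - 14/3v^3 + 3/2v^2 - 2v + 2/3 → -17/4u - 14/3v^3 + 11/6v^2 - 25/12v + 2/3
  leading term u: subtract (-17/8)·f_3 from -17/4u - 14/3v^3 + 11/6v^2 - 25/12v + 2/3 → -14/3v^3 - 313/24v^2 - 49/48v + 899/48
  leading term v^3: subtract (-42/19)·h_5 from -14/3v^3 - 313/24v^2 - 49/48v + 899/48 → -2953/152v^2 + 637/912v + 899/48
  leading term v^2: no divisor's leading term divides it; move -2953/152v^2 to the remainder.
  leading term v: no divisor's leading term divides it; move 637/912v to the remainder.
  leading term 1: no divisor's leading term divides it; move 899/48 to the remainder.
  remainder -2953/152v^2 + 637/912v + 899/48 ≠ 0; add h_6 = -2953/152v^2 + 637/912v + 899/48 to the basis.

S(f_1,f_4): lcm = u^2. S = -7uv + 12u + 1/3v^2 - 6v + 32/3.
  leading term uv: subtract (-7/6)·f_2 from -7uv + 12u + 1/3v^2 - 6v + 32/3 → 12u + 29/3v^2 - 25/3v + 32/3
  leading term u: subtract (6)·f_3 from 12u + 29/3v^2 - 25/3v + 32/3 → 155/3v^2 - 34/3v - 121/3
  leading term v^2: subtract (-23560/8859)·h_6 from 155/3v^2 - 34/3v - 121/3 → -503677/53154v + 503677/53154
  leading term v: no divisor's leading term divides it; move -503677/53154v to the remainder.
  leading term 1: no divisor's leading term divides it; move 503677/53154 to the remainder.
  remainder -503677/53154v + 503677/53154 ≠ 0; add h_7 = -503677/53154v + 503677/53154 to the basis.

The other S-polynomials (S(f_2,f_3), S(f_2,f_4), S(f_3,f_4), S(f_1,h_5), S(f_2,h_5), S(f_3,h_5), S(f_4,h_5), S(f_1,h_6), S(f_2,h_6), S(f_3,h_6), S(f_4,h_6), S(h_5,h_6), S(f_1,h_7), S(f_2,h_7), S(f_3,h_7), S(f_4,h_7), S(h_5,h_7), S(h_6,h_7)) all reduce to 0 modulo the current basis, so we have a Gröbner basis.
Inter-reduce: drop elements whose leading term is divisible by another's, tail-reduce, and make monic.
Reduced Gröbner basis: {u + 1, v - 1}.
Label its elements g_1 = u + 1, g_2 = v - 1.

Reduce p = -3/4uv + 10u + 1/3v + 107/12 modulo G:
  leading term uv: subtract (-3/4v)·g_1 from -3/4uv + 10u + 1/3v + 107/12 → 10u + 13/12v + 107/12
  leading term u: subtract (10)·g_1 from 10u + 13/12v + 107/12 → 13/12v - 13/12
  leading term v: subtract (13/12)·g_2 from 13/12v - 13/12 → 0
  normal form = 0.
Since the normal form is 0, p ∈ I.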